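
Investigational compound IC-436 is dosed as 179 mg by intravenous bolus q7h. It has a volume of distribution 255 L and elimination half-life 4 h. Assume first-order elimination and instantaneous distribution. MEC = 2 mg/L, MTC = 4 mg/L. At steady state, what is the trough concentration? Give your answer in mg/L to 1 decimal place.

τ/t½ = 7/4 ≈ 1.75, so fraction remaining f = (1/2)^(7/4) ≈ 0.2973.
At steady state, accumulation factor R = 1/(1 − e^(−kτ)) ≈ 1.4231.
Each bolus raises the concentration by D/Vd = 179/255 ≈ 0.702 mg/L.
Steady-state peak Cmax,ss = C₀·R ≈ 0.702 × 1.4231 ≈ 0.999 mg/L.
Steady-state trough Cmin,ss = Cmax,ss·f ≈ 0.999 × 0.2973 ≈ 0.297 mg/L.
Trough 0.3 mg/L vs MEC 2 mg/L: subtherapeutic.

0.3 mg/L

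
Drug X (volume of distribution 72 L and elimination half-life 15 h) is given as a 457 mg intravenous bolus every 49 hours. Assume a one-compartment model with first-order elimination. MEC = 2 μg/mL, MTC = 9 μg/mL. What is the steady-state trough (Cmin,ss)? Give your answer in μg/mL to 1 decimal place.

τ/t½ = 49/15 ≈ 3.2667, so fraction remaining f = (1/2)^(49/15) ≈ 0.1039.
Accumulation ratio R = 1/(1 − f) ≈ 1/0.8961 ≈ 1.1159.
Each bolus raises the concentration by D/Vd = 457/72 ≈ 6.347 μg/mL.
Cmax,ss = C₀/(1 − f) ≈ 6.347/0.8961 ≈ 7.083 μg/mL.
Steady-state trough Cmin,ss = Cmax,ss·f ≈ 7.083 × 0.1039 ≈ 0.736 μg/mL.
Trough 0.7 μg/mL vs MEC 2 μg/mL: subtherapeutic.

0.7 μg/mL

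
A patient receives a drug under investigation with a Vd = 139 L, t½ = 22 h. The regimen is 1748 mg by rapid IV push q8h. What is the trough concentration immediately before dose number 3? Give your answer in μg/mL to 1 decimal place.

17.4 μg/mL

f = (1/2)^(τ/t½) = (1/2)^(8/22) ≈ 0.7772.
C₀ = D/Vd = 1748/139 ≈ 12.576 μg/mL.
Before the 3rd dose, 2 doses have been given. Superposition: Cmin = C₀·(f + f²).
≈ 12.576 × (0.7772 + 0.6040) ≈ 12.576 × 1.3812 ≈ 17.370 μg/mL.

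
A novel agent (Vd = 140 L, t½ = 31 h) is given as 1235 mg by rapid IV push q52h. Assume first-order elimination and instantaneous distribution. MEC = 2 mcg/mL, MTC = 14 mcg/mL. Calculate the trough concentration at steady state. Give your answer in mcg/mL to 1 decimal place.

4.0 mcg/mL

Over one 52-h interval, 52/31 ≈ 1.6774 half-lives elapse, leaving f ≈ 0.3126 of each dose.
Single-dose peak C₀ = D/Vd = 1235/140 ≈ 8.821 mcg/mL.
Steady-state trough Cmin,ss = C₀·f/(1−f) ≈ 8.821 × 0.3126/0.6874 ≈ 4.011 mcg/mL.
Trough 4.0 mcg/mL vs MEC 2 mcg/mL: adequate.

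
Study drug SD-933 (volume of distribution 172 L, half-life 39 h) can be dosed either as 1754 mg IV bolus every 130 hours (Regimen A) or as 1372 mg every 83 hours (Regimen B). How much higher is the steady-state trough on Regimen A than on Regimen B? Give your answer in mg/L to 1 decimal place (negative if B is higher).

-1.2 mg/L

Regimen A: f = (1/2)^(130/39) ≈ 0.0992; Cmin,ss = (1754/172)·f/(1−f) ≈ 1.123 mg/L.
Regimen B: f = (1/2)^(83/39) ≈ 0.2287; Cmin,ss = (1372/172)·f/(1−f) ≈ 2.365 mg/L.
Difference ≈ 1.123 − 2.365 ≈ -1.242 mg/L.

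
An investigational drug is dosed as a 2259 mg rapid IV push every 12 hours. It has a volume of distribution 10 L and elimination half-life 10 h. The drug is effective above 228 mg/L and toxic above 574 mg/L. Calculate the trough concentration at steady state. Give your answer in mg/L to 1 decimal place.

Over one 12-h interval, 12/10 ≈ 1.2 half-lives elapse, leaving f ≈ 0.4353 of each dose.
Accumulation ratio R = 1/(1 − f) ≈ 1/0.5647 ≈ 1.7709.
Single-dose peak C₀ = D/Vd = 2259/10 ≈ 225.900 mg/L.
Steady-state peak Cmax,ss = C₀·R ≈ 225.900 × 1.7709 ≈ 400.046 mg/L.
Steady-state trough Cmin,ss = Cmax,ss·f ≈ 400.046 × 0.4353 ≈ 174.140 mg/L.
Trough 174.1 mg/L vs MEC 228 mg/L: subtherapeutic.

174.1 mg/L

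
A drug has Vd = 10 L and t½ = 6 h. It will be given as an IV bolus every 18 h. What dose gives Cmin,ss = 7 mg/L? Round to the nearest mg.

τ/t½ = 18/6 ≈ 3, so f = (1/2)^(18/6) ≈ 0.125000.
Cmin,ss = (D/Vd)·f/(1−f), so D = Cmin,ss·Vd·(1−f)/f.
D = 7 × 10 × (1−f)/f ≈ 7 × 10 × 7.00000 ≈ 490.00 mg.

490 mg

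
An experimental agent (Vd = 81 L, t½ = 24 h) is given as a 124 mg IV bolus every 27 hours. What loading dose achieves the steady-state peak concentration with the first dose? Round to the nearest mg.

f = (1/2)^(27/24) ≈ 0.458502; accumulation ratio R = 1/(1−f) ≈ 1.84673.
Loading dose to hit Cmax,ss on first dose: D_load = D_maint·R ≈ 124 × 1.84673 ≈ 228.99 mg.

229 mg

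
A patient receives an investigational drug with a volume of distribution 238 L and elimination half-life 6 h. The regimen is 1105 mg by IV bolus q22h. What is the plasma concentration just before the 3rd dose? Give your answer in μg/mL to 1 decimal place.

f = (1/2)^(τ/t½) = (1/2)^(22/6) ≈ 0.0787.
C₀ = D/Vd = 1105/238 ≈ 4.643 μg/mL.
Before the 3rd dose, 2 doses have been given. Superposition: Cmin = C₀·(f + f²).
≈ 4.643 × (0.0787 + 0.0062) ≈ 4.643 × 0.0849 ≈ 0.394 μg/mL.

0.4 μg/mL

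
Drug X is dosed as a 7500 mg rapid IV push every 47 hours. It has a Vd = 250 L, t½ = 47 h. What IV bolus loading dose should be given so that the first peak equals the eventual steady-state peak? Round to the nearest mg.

15000 mg

f = (1/2)^(47/47) ≈ 0.500000; accumulation ratio R = 1/(1−f) ≈ 2.00000.
Loading dose to hit Cmax,ss on first dose: D_load = D_maint·R ≈ 7500 × 2.00000 ≈ 15000.00 mg.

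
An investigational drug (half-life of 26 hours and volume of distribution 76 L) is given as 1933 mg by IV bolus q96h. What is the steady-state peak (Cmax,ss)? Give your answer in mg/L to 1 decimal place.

τ/t½ = 96/26 ≈ 3.6923, so fraction remaining f = (1/2)^(96/26) ≈ 0.0774.
Accumulation ratio R = 1/(1 − f) ≈ 1/0.9226 ≈ 1.0839.
Each bolus raises the concentration by D/Vd = 1933/76 ≈ 25.434 mg/L.
Cmax,ss = C₀/(1 − f) ≈ 25.434/0.9226 ≈ 27.568 mg/L.

27.6 mg/L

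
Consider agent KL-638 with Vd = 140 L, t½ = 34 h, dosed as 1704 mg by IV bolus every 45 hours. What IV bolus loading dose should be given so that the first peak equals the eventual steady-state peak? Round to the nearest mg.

f = (1/2)^(45/34) ≈ 0.399556; accumulation ratio R = 1/(1−f) ≈ 1.66543.
Loading dose to hit Cmax,ss on first dose: D_load = D_maint·R ≈ 1704 × 1.66543 ≈ 2837.89 mg.

2838 mg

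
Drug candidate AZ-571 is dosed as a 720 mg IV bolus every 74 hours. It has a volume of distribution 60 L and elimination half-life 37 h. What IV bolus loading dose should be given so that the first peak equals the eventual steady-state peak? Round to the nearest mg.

f = (1/2)^(74/37) ≈ 0.250000; accumulation ratio R = 1/(1−f) ≈ 1.33333.
Loading dose to hit Cmax,ss on first dose: D_load = D_maint·R ≈ 720 × 1.33333 ≈ 960.00 mg.

960 mg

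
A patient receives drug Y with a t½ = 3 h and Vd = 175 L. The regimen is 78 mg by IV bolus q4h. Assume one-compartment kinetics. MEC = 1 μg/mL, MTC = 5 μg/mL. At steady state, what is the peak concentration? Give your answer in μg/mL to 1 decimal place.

Over one 4-h interval, 4/3 ≈ 1.3333 half-lives elapse, leaving f ≈ 0.3969 of each dose.
Accumulation ratio R = 1/(1 − f) ≈ 1/0.6031 ≈ 1.6581.
Single-dose peak C₀ = D/Vd = 78/175 ≈ 0.446 μg/mL.
Steady-state peak Cmax,ss = C₀·R ≈ 0.446 × 1.6581 ≈ 0.740 μg/mL.
Peak 0.7 μg/mL vs MTC 5 μg/mL: below toxic threshold.

0.7 μg/mL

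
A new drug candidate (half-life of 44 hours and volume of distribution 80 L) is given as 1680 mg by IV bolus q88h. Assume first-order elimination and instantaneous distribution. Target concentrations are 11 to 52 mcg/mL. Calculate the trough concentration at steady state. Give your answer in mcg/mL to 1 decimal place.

7.0 mcg/mL

The dosing interval is 2 half-lives, so f = 2^(−2) = 0.25.
Accumulation ratio R = 1/(1 − f) = 1/0.75 = 4/3.
Single-dose peak C₀ = D/Vd = 1680/80 = 21 mcg/mL.
Steady-state peak Cmax,ss = C₀·R = 21 × 4/3 ≈ 28.000 mcg/mL.
Steady-state trough Cmin,ss = Cmax,ss·f ≈ 28.000 × 0.25 ≈ 7.000 mcg/mL.
Trough 7.0 mcg/mL vs MEC 11 mcg/mL: subtherapeutic.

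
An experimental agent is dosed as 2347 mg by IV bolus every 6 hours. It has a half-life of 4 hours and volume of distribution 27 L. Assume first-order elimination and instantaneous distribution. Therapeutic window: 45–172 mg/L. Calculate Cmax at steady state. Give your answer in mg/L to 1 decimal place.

τ/t½ = 6/4 ≈ 1.5, so fraction remaining f = (1/2)^(6/4) ≈ 0.3536.
At steady state, accumulation factor R = 1/(1 − e^(−kτ)) ≈ 1.5470.
Single-dose peak C₀ = D/Vd = 2347/27 ≈ 86.926 mg/L.
Steady-state peak Cmax,ss = C₀·R ≈ 86.926 × 1.5470 ≈ 134.475 mg/L.
Peak 134.5 mg/L vs MTC 172 mg/L: below toxic threshold.

134.5 mg/L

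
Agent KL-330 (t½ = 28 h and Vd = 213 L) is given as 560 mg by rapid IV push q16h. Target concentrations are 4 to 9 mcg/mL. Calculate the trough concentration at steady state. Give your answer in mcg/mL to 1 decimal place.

5.4 mcg/mL

k = ln2/t½ = ln2/28 ≈ 0.024755 h⁻¹; fraction remaining f = e^(−kτ) = e^(−0.024755×16) ≈ 0.6730.
Each bolus raises the concentration by D/Vd = 560/213 ≈ 2.629 mcg/mL.
Steady-state trough Cmin,ss = C₀·f/(1−f) ≈ 2.629 × 0.6730/0.3270 ≈ 5.411 mcg/mL.
Trough 5.4 mcg/mL vs MEC 4 mcg/mL: adequate.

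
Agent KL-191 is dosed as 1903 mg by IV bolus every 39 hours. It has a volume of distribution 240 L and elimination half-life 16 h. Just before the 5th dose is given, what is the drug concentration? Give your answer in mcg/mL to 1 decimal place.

f = (1/2)^(τ/t½) = (1/2)^(39/16) ≈ 0.1846.
C₀ = D/Vd = 1903/240 ≈ 7.929 mcg/mL.
Before the 5th dose, 4 doses have been given. Superposition: Cmin = C₀·(f + f² + … + f^4).
≈ 7.929 × (0.1846 + 0.0341 + 0.0063 + 0.0012) ≈ 7.929 × 0.2262 ≈ 1.794 mcg/mL.

1.8 mcg/mL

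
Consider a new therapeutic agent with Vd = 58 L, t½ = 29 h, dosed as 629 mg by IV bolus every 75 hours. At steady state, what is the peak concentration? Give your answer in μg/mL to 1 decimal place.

Over one 75-h interval, 75/29 ≈ 2.5862 half-lives elapse, leaving f ≈ 0.1665 of each dose.
At steady state, accumulation factor R = 1/(1 − e^(−kτ)) ≈ 1.1998.
Single-dose peak C₀ = D/Vd = 629/58 ≈ 10.845 μg/mL.
Steady-state peak Cmax,ss = C₀·R ≈ 10.845 × 1.1998 ≈ 13.012 μg/mL.

13.0 μg/mL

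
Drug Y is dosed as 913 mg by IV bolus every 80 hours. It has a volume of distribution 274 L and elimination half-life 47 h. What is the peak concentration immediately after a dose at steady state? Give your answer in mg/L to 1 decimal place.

4.8 mg/L

Over one 80-h interval, 80/47 ≈ 1.7021 half-lives elapse, leaving f ≈ 0.3073 of each dose.
At steady state, accumulation factor R = 1/(1 − e^(−kτ)) ≈ 1.4436.
Single-dose peak C₀ = D/Vd = 913/274 ≈ 3.332 mg/L.
Steady-state peak Cmax,ss = C₀·R ≈ 3.332 × 1.4436 ≈ 4.810 mg/L.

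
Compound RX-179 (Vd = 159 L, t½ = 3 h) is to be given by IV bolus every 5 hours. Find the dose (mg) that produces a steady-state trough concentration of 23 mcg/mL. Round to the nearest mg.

7953 mg

τ/t½ = 5/3 ≈ 1.6667, so f = (1/2)^(5/3) ≈ 0.314980.
Cmin,ss = (D/Vd)·f/(1−f), so D = Cmin,ss·Vd·(1−f)/f.
D = 23 × 159 × (1−f)/f ≈ 23 × 159 × 2.17480 ≈ 7953.24 mg.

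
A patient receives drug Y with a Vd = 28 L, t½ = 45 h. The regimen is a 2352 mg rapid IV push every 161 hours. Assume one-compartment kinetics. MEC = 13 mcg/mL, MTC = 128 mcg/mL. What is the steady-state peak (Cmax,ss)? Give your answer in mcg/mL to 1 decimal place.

Over one 161-h interval, 161/45 ≈ 3.5778 half-lives elapse, leaving f ≈ 0.0837 of each dose.
Accumulation ratio R = 1/(1 − f) ≈ 1/0.9163 ≈ 1.0913.
Each bolus raises the concentration by D/Vd = 2352/28 ≈ 84.000 mcg/mL.
Steady-state peak Cmax,ss = C₀·R ≈ 84.000 × 1.0913 ≈ 91.669 mcg/mL.
Peak 91.7 mcg/mL vs MTC 128 mcg/mL: below toxic threshold.

91.7 mcg/mL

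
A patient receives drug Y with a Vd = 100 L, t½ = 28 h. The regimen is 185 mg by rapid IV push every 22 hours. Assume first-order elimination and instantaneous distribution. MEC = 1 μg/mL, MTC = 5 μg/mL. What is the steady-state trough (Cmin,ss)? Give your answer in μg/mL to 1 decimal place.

τ/t½ = 22/28 ≈ 0.78571, so fraction remaining f = (1/2)^(22/28) ≈ 0.5801.
Accumulation ratio R = 1/(1 − f) ≈ 1/0.4199 ≈ 2.3815.
Single-dose peak C₀ = D/Vd = 185/100 ≈ 1.850 μg/mL.
Cmax,ss = C₀/(1 − f) ≈ 1.850/0.4199 ≈ 4.406 μg/mL.
One interval later, Cmin,ss = Cmax,ss·e^(−kτ) ≈ 4.406 × 0.5801 ≈ 2.556 μg/mL.
Trough 2.6 μg/mL vs MEC 1 μg/mL: adequate.

2.6 μg/mL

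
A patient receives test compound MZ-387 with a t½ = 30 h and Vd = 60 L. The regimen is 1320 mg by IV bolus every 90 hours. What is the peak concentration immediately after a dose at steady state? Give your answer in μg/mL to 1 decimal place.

25.1 μg/mL

τ = 90 h = 3 half-lives, so f = (1/2)^3 = 0.125.
Accumulation ratio R = 1/(1 − f) = 1/0.875 = 8/7.
Single-dose peak C₀ = D/Vd = 1320/60 = 22 μg/mL.
Steady-state peak Cmax,ss = C₀·R = 22 × 8/7 ≈ 25.143 μg/mL.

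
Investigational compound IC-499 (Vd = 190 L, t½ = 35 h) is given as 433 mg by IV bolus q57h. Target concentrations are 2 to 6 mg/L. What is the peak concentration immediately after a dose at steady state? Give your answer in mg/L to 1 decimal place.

Over one 57-h interval, 57/35 ≈ 1.6286 half-lives elapse, leaving f ≈ 0.3234 of each dose.
Accumulation ratio R = 1/(1 − f) ≈ 1/0.6766 ≈ 1.4780.
Single-dose peak C₀ = D/Vd = 433/190 ≈ 2.279 mg/L.
Steady-state peak Cmax,ss = C₀·R ≈ 2.279 × 1.4780 ≈ 3.368 mg/L.
Peak 3.4 mg/L vs MTC 6 mg/L: below toxic threshold.

3.4 mg/L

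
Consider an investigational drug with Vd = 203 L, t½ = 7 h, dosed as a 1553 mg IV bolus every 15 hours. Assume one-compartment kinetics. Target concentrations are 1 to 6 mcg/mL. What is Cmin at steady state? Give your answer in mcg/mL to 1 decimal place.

τ/t½ = 15/7 ≈ 2.1429, so fraction remaining f = (1/2)^(15/7) ≈ 0.2264.
Each bolus raises the concentration by D/Vd = 1553/203 ≈ 7.650 mcg/mL.
Steady-state trough Cmin,ss = C₀·f/(1−f) ≈ 7.650 × 0.2264/0.7736 ≈ 2.239 mcg/mL.
Trough 2.2 mcg/mL vs MEC 1 mcg/mL: adequate.

2.2 mcg/mL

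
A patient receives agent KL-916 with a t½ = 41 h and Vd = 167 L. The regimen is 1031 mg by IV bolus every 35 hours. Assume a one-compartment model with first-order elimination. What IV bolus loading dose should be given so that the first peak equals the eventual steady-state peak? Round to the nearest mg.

f = (1/2)^(35/41) ≈ 0.553380; accumulation ratio R = 1/(1−f) ≈ 2.23904.
Loading dose to hit Cmax,ss on first dose: D_load = D_maint·R ≈ 1031 × 2.23904 ≈ 2308.45 mg.

2308 mg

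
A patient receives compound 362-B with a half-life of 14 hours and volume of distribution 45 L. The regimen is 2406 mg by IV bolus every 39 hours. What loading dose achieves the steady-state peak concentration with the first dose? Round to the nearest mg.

f = (1/2)^(39/14) ≈ 0.145016; accumulation ratio R = 1/(1−f) ≈ 1.16961.
Loading dose to hit Cmax,ss on first dose: D_load = D_maint·R ≈ 2406 × 1.16961 ≈ 2814.08 mg.

2814 mg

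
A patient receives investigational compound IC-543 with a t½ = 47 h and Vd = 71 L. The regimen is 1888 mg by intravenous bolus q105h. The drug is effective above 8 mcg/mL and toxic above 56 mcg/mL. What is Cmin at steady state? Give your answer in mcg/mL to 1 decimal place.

k = ln2/t½ = ln2/47 ≈ 0.014748 h⁻¹; fraction remaining f = e^(−kτ) = e^(−0.014748×105) ≈ 0.2126.
Each bolus raises the concentration by D/Vd = 1888/71 ≈ 26.592 mcg/mL.
Steady-state trough Cmin,ss = C₀·f/(1−f) ≈ 26.592 × 0.2126/0.7874 ≈ 7.180 mcg/mL.
Trough 7.2 mcg/mL vs MEC 8 mcg/mL: subtherapeutic.

7.2 mcg/mL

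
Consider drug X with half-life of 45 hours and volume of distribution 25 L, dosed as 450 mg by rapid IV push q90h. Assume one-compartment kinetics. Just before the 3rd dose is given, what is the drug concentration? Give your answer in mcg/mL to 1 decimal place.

f = (1/2)^(τ/t½) = (1/2)^(90/45) ≈ 0.2500.
C₀ = D/Vd = 450/25 ≈ 18.000 mcg/mL.
Before the 3rd dose, 2 doses have been given. Superposition: Cmin = C₀·(f + f²).
≈ 18.000 × (0.2500 + 0.0625) ≈ 18.000 × 0.3125 ≈ 5.625 mcg/mL.

5.6 mcg/mL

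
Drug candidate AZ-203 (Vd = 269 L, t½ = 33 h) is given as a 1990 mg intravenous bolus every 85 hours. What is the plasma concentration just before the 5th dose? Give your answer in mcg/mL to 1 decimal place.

1.5 mcg/mL

f = (1/2)^(τ/t½) = (1/2)^(85/33) ≈ 0.1677.
C₀ = D/Vd = 1990/269 ≈ 7.398 mcg/mL.
Before the 5th dose, 4 doses have been given. Superposition: Cmin = C₀·(f + f² + … + f^4).
≈ 7.398 × (0.1677 + 0.0281 + 0.0047 + 0.0008) ≈ 7.398 × 0.2013 ≈ 1.489 mcg/mL.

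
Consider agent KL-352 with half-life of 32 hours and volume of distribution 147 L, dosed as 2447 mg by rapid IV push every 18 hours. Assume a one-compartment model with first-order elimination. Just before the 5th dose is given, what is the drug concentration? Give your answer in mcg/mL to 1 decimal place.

27.6 mcg/mL

f = (1/2)^(τ/t½) = (1/2)^(18/32) ≈ 0.6771.
C₀ = D/Vd = 2447/147 ≈ 16.646 mcg/mL.
Before the 5th dose, 4 doses have been given. Superposition: Cmin = C₀·(f + f² + … + f^4).
≈ 16.646 × (0.6771 + 0.4585 + 0.3104 + 0.2102) ≈ 16.646 × 1.6562 ≈ 27.569 mcg/mL.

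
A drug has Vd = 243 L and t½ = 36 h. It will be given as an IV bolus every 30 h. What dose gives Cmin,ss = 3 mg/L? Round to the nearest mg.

τ/t½ = 30/36 ≈ 0.83333, so f = (1/2)^(30/36) ≈ 0.561231.
Cmin,ss = (D/Vd)·f/(1−f), so D = Cmin,ss·Vd·(1−f)/f.
D = 3 × 243 × (1−f)/f ≈ 3 × 243 × 0.78180 ≈ 569.93 mg.

570 mg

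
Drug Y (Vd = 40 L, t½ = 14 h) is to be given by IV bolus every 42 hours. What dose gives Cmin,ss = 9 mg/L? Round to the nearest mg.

2520 mg

τ/t½ = 42/14 ≈ 3, so f = (1/2)^(42/14) ≈ 0.125000.
Cmin,ss = (D/Vd)·f/(1−f), so D = Cmin,ss·Vd·(1−f)/f.
D = 9 × 40 × (1−f)/f ≈ 9 × 40 × 7.00000 ≈ 2520.00 mg.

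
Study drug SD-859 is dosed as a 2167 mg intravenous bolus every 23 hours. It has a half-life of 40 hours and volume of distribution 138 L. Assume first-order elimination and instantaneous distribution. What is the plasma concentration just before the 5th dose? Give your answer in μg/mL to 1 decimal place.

25.6 μg/mL

f = (1/2)^(τ/t½) = (1/2)^(23/40) ≈ 0.6713.
C₀ = D/Vd = 2167/138 ≈ 15.703 μg/mL.
Before the 5th dose, 4 doses have been given. Superposition: Cmin = C₀·(f + f² + … + f^4).
≈ 15.703 × (0.6713 + 0.4506 + 0.3025 + 0.2031) ≈ 15.703 × 1.6275 ≈ 25.557 μg/mL.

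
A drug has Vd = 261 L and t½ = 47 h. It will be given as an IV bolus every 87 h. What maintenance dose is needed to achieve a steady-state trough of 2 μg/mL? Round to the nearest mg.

τ/t½ = 87/47 ≈ 1.8511, so f = (1/2)^(87/47) ≈ 0.277188.
Cmin,ss = (D/Vd)·f/(1−f), so D = Cmin,ss·Vd·(1−f)/f.
D = 2 × 261 × (1−f)/f ≈ 2 × 261 × 2.60766 ≈ 1361.20 mg.

1361 mg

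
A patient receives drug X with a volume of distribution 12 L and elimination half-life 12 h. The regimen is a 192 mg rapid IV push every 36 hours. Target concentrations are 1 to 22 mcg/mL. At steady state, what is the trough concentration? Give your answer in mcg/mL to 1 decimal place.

The dosing interval is 3 half-lives, so f = 2^(−3) = 0.125.
At steady state, R = 1/(1 − 0.125) = 8/7.
Single-dose peak C₀ = D/Vd = 192/12 = 16 mcg/mL.
Steady-state peak Cmax,ss = C₀·R = 16 × 8/7 ≈ 18.286 mcg/mL.
Steady-state trough Cmin,ss = Cmax,ss·f ≈ 18.286 × 0.125 ≈ 2.286 mcg/mL.
Trough 2.3 mcg/mL vs MEC 1 mcg/mL: adequate.

2.3 mcg/mL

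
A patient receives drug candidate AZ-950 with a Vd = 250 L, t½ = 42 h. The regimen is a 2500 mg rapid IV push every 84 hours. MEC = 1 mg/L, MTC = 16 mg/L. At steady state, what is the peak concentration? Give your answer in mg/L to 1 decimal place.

13.3 mg/L

The dosing interval is 2 half-lives, so f = 2^(−2) = 0.25.
Accumulation ratio R = 1/(1 − f) = 1/0.75 = 4/3.
Single-dose peak C₀ = D/Vd = 2500/250 = 10 mg/L.
Steady-state peak Cmax,ss = C₀·R = 10 × 4/3 ≈ 13.333 mg/L.
Peak 13.3 mg/L vs MTC 16 mg/L: below toxic threshold.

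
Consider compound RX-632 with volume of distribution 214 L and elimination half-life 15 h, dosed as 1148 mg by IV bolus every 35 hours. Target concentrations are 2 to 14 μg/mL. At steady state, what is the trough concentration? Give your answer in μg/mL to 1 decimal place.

Over one 35-h interval, 35/15 ≈ 2.3333 half-lives elapse, leaving f ≈ 0.1984 of each dose.
Single-dose peak C₀ = D/Vd = 1148/214 ≈ 5.364 μg/mL.
Steady-state trough Cmin,ss = C₀·f/(1−f) ≈ 5.364 × 0.1984/0.8016 ≈ 1.328 μg/mL.
Trough 1.3 μg/mL vs MEC 2 μg/mL: subtherapeutic.

1.3 μg/mL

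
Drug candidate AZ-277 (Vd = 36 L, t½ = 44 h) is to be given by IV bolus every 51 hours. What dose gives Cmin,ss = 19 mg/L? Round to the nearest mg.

τ/t½ = 51/44 ≈ 1.1591, so f = (1/2)^(51/44) ≈ 0.447795.
Cmin,ss = (D/Vd)·f/(1−f), so D = Cmin,ss·Vd·(1−f)/f.
D = 19 × 36 × (1−f)/f ≈ 19 × 36 × 1.23316 ≈ 843.48 mg.

843 mg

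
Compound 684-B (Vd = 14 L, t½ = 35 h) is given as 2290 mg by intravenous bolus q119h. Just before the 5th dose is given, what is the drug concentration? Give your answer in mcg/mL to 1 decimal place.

17.1 mcg/mL

f = (1/2)^(τ/t½) = (1/2)^(119/35) ≈ 0.0947.
C₀ = D/Vd = 2290/14 ≈ 163.571 mcg/mL.
Before the 5th dose, 4 doses have been given. Superposition: Cmin = C₀·(f + f² + … + f^4).
≈ 163.571 × (0.0947 + 0.0090 + 0.0008 + 0.0001) ≈ 163.571 × 0.1046 ≈ 17.110 mcg/mL.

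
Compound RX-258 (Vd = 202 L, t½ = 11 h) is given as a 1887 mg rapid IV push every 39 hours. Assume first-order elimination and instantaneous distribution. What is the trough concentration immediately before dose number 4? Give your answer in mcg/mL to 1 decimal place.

f = (1/2)^(τ/t½) = (1/2)^(39/11) ≈ 0.0856.
C₀ = D/Vd = 1887/202 ≈ 9.342 mcg/mL.
Before the 4th dose, 3 doses have been given. Superposition: Cmin = C₀·(f + f² + … + f^3).
≈ 9.342 × (0.0856 + 0.0073 + 0.0006) ≈ 9.342 × 0.0935 ≈ 0.873 mcg/mL.

0.9 mcg/mL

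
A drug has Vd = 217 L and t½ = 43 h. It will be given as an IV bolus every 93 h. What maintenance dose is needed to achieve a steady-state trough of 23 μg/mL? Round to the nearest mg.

17358 mg

τ/t½ = 93/43 ≈ 2.1628, so f = (1/2)^(93/43) ≈ 0.223324.
Cmin,ss = (D/Vd)·f/(1−f), so D = Cmin,ss·Vd·(1−f)/f.
D = 23 × 217 × (1−f)/f ≈ 23 × 217 × 3.47780 ≈ 17357.70 mg.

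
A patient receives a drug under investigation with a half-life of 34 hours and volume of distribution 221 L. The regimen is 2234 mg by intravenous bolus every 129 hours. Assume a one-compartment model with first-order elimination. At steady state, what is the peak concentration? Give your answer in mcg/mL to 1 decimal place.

τ/t½ = 129/34 ≈ 3.7941, so fraction remaining f = (1/2)^(129/34) ≈ 0.0721.
Accumulation ratio R = 1/(1 − f) ≈ 1/0.9279 ≈ 1.0777.
Each bolus raises the concentration by D/Vd = 2234/221 ≈ 10.109 mcg/mL.
Steady-state peak Cmax,ss = C₀·R ≈ 10.109 × 1.0777 ≈ 10.894 mcg/mL.

10.9 mcg/mL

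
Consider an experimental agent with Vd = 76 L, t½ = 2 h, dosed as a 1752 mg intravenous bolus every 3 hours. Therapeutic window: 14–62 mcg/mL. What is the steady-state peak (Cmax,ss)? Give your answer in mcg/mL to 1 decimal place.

k = ln2/t½ = ln2/2 ≈ 0.346574 h⁻¹; fraction remaining f = e^(−kτ) = e^(−0.346574×3) ≈ 0.3536.
At steady state, accumulation factor R = 1/(1 − e^(−kτ)) ≈ 1.5470.
Each bolus raises the concentration by D/Vd = 1752/76 ≈ 23.053 mcg/mL.
Steady-state peak Cmax,ss = C₀·R ≈ 23.053 × 1.5470 ≈ 35.663 mcg/mL.
Peak 35.7 mcg/mL vs MTC 62 mcg/mL: below toxic threshold.

35.7 mcg/mL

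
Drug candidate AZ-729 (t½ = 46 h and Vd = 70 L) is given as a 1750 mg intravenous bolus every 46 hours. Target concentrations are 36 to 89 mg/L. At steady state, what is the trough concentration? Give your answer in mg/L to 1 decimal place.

The dosing interval is 1 half-life, so f = 2^(−1) = 0.5.
At steady state, R = 1/(1 − 0.5) = 2/1.
Single-dose peak C₀ = D/Vd = 1750/70 = 25 mg/L.
Steady-state peak Cmax,ss = C₀·R = 25 × 2/1 ≈ 50.000 mg/L.
Steady-state trough Cmin,ss = Cmax,ss·f ≈ 50.000 × 0.5 ≈ 25.000 mg/L.
Trough 25.0 mg/L vs MEC 36 mg/L: subtherapeutic.

25.0 mg/L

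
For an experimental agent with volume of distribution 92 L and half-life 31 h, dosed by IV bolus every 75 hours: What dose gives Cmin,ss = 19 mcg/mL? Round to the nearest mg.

7603 mg

τ/t½ = 75/31 ≈ 2.4194, so f = (1/2)^(75/31) ≈ 0.186940.
Cmin,ss = (D/Vd)·f/(1−f), so D = Cmin,ss·Vd·(1−f)/f.
D = 19 × 92 × (1−f)/f ≈ 19 × 92 × 4.34931 ≈ 7602.59 mg.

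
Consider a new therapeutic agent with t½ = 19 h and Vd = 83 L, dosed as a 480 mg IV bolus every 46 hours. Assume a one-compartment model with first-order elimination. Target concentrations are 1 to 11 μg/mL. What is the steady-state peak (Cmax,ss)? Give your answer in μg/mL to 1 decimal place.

Over one 46-h interval, 46/19 ≈ 2.4211 half-lives elapse, leaving f ≈ 0.1867 of each dose.
At steady state, accumulation factor R = 1/(1 − e^(−kτ)) ≈ 1.2296.
Each bolus raises the concentration by D/Vd = 480/83 ≈ 5.783 μg/mL.
Steady-state peak Cmax,ss = C₀·R ≈ 5.783 × 1.2296 ≈ 7.111 μg/mL.
Peak 7.1 μg/mL vs MTC 11 μg/mL: below toxic threshold.

7.1 μg/mL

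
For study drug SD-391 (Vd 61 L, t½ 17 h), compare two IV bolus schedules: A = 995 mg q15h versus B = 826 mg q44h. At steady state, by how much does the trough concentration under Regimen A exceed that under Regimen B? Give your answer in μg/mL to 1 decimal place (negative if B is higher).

Regimen A: f = (1/2)^(15/17) ≈ 0.5425; Cmin,ss = (995/61)·f/(1−f) ≈ 19.342 μg/mL.
Regimen B: f = (1/2)^(44/17) ≈ 0.1663; Cmin,ss = (826/61)·f/(1−f) ≈ 2.701 μg/mL.
Difference ≈ 19.342 − 2.701 ≈ 16.641 μg/mL.

16.6 μg/mL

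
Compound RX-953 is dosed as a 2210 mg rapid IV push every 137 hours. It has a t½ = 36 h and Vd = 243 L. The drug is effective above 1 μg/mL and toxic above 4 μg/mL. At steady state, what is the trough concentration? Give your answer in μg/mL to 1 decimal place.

Over one 137-h interval, 137/36 ≈ 3.8056 half-lives elapse, leaving f ≈ 0.0715 of each dose.
Accumulation ratio R = 1/(1 − f) ≈ 1/0.9285 ≈ 1.0770.
Each bolus raises the concentration by D/Vd = 2210/243 ≈ 9.095 μg/mL.
Steady-state peak Cmax,ss = C₀·R ≈ 9.095 × 1.0770 ≈ 9.795 μg/mL.
One interval later, Cmin,ss = Cmax,ss·e^(−kτ) ≈ 9.795 × 0.0715 ≈ 0.700 μg/mL.
Trough 0.7 μg/mL vs MEC 1 μg/mL: subtherapeutic.

0.7 μg/mL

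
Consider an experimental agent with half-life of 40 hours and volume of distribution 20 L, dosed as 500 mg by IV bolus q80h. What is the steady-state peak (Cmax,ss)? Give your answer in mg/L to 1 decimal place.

33.3 mg/L

The dosing interval is 2 half-lives, so f = 2^(−2) = 0.25.
At steady state, R = 1/(1 − 0.25) = 4/3.
Single-dose peak C₀ = D/Vd = 500/20 = 25 mg/L.
Steady-state peak Cmax,ss = C₀·R = 25 × 4/3 ≈ 33.333 mg/L.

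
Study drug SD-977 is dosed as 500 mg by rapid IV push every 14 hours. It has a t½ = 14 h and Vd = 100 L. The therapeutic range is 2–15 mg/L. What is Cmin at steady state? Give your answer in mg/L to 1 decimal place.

5.0 mg/L

The dosing interval is 1 half-life, so f = 2^(−1) = 0.5.
Accumulation ratio R = 1/(1 − f) = 1/0.5 = 2/1.
Single-dose peak C₀ = D/Vd = 500/100 = 5 mg/L.
Steady-state peak Cmax,ss = C₀·R = 5 × 2/1 ≈ 10.000 mg/L.
Steady-state trough Cmin,ss = Cmax,ss·f ≈ 10.000 × 0.5 ≈ 5.000 mg/L.
Trough 5.0 mg/L vs MEC 2 mg/L: adequate.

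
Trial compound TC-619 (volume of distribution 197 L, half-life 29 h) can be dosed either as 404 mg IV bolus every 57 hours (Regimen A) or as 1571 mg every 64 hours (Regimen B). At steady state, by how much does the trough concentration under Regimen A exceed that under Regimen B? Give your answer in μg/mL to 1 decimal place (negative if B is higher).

Regimen A: f = (1/2)^(57/29) ≈ 0.2560; Cmin,ss = (404/197)·f/(1−f) ≈ 0.706 μg/mL.
Regimen B: f = (1/2)^(64/29) ≈ 0.2166; Cmin,ss = (1571/197)·f/(1−f) ≈ 2.205 μg/mL.
Difference ≈ 0.706 − 2.205 ≈ -1.499 μg/mL.

-1.5 μg/mL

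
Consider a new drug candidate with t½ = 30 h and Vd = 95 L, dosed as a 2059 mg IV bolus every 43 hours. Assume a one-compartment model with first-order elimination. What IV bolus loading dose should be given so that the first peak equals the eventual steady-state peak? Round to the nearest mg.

f = (1/2)^(43/30) ≈ 0.370274; accumulation ratio R = 1/(1−f) ≈ 1.58799.
Loading dose to hit Cmax,ss on first dose: D_load = D_maint·R ≈ 2059 × 1.58799 ≈ 3269.67 mg.

3270 mg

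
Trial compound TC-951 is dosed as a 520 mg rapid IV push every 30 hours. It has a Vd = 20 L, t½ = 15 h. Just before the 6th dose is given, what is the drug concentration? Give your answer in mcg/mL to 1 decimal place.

f = (1/2)^(τ/t½) = (1/2)^(30/15) ≈ 0.2500.
C₀ = D/Vd = 520/20 ≈ 26.000 mcg/mL.
Before the 6th dose, 5 doses have been given. Superposition: Cmin = C₀·(f + f² + … + f^5).
≈ 26.000 × (0.2500 + 0.0625 + 0.0156 + 0.0039 + 0.0010) ≈ 26.000 × 0.3330 ≈ 8.658 mcg/mL.

8.7 mcg/mL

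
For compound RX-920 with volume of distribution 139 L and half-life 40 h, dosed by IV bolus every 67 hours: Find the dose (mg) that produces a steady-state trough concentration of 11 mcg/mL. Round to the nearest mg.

τ/t½ = 67/40 ≈ 1.675, so f = (1/2)^(67/40) ≈ 0.313166.
Cmin,ss = (D/Vd)·f/(1−f), so D = Cmin,ss·Vd·(1−f)/f.
D = 11 × 139 × (1−f)/f ≈ 11 × 139 × 2.19319 ≈ 3353.39 mg.

3353 mg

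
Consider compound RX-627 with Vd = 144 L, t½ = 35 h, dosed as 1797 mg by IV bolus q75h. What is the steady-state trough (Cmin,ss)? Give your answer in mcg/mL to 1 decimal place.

k = ln2/t½ = ln2/35 ≈ 0.019804 h⁻¹; fraction remaining f = e^(−kτ) = e^(−0.019804×75) ≈ 0.2264.
Each bolus raises the concentration by D/Vd = 1797/144 ≈ 12.479 mcg/mL.
Steady-state trough Cmin,ss = C₀·f/(1−f) ≈ 12.479 × 0.2264/0.7736 ≈ 3.652 mcg/mL.

3.7 mcg/mL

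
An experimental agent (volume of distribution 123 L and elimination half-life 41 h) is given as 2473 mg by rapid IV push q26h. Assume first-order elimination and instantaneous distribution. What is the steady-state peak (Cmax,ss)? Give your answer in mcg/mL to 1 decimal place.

56.5 mcg/mL

τ/t½ = 26/41 ≈ 0.63415, so fraction remaining f = (1/2)^(26/41) ≈ 0.6443.
Accumulation ratio R = 1/(1 − f) ≈ 1/0.3557 ≈ 2.8114.
Single-dose peak C₀ = D/Vd = 2473/123 ≈ 20.106 mcg/mL.
Cmax,ss = C₀/(1 − f) ≈ 20.106/0.3557 ≈ 56.525 mcg/mL.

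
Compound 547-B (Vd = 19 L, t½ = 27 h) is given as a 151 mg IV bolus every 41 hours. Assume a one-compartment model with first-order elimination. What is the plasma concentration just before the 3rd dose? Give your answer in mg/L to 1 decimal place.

3.7 mg/L

f = (1/2)^(τ/t½) = (1/2)^(41/27) ≈ 0.3490.
C₀ = D/Vd = 151/19 ≈ 7.947 mg/L.
Before the 3rd dose, 2 doses have been given. Superposition: Cmin = C₀·(f + f²).
≈ 7.947 × (0.3490 + 0.1218) ≈ 7.947 × 0.4708 ≈ 3.741 mg/L.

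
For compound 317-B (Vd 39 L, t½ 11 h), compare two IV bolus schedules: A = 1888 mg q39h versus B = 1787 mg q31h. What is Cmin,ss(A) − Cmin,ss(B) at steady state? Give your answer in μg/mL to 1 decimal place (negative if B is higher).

Regimen A: f = (1/2)^(39/11) ≈ 0.0856; Cmin,ss = (1888/39)·f/(1−f) ≈ 4.532 μg/mL.
Regimen B: f = (1/2)^(31/11) ≈ 0.1418; Cmin,ss = (1787/39)·f/(1−f) ≈ 7.571 μg/mL.
Difference ≈ 4.532 − 7.571 ≈ -3.039 μg/mL.

-3.0 μg/mL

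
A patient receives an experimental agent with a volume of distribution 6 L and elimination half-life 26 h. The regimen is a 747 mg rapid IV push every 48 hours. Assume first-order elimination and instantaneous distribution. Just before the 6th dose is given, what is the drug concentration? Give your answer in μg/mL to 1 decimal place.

f = (1/2)^(τ/t½) = (1/2)^(48/26) ≈ 0.2781.
C₀ = D/Vd = 747/6 ≈ 124.500 μg/mL.
Before the 6th dose, 5 doses have been given. Superposition: Cmin = C₀·(f + f² + … + f^5).
≈ 124.500 × (0.2781 + 0.0773 + 0.0215 + 0.0060 + 0.0017) ≈ 124.500 × 0.3846 ≈ 47.883 μg/mL.

47.9 μg/mL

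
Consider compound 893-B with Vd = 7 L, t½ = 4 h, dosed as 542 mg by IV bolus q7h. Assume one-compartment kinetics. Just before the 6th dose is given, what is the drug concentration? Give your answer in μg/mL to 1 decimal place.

32.7 μg/mL

f = (1/2)^(τ/t½) = (1/2)^(7/4) ≈ 0.2973.
C₀ = D/Vd = 542/7 ≈ 77.429 μg/mL.
Before the 6th dose, 5 doses have been given. Superposition: Cmin = C₀·(f + f² + … + f^5).
≈ 77.429 × (0.2973 + 0.0884 + 0.0263 + 0.0078 + 0.0023) ≈ 77.429 × 0.4221 ≈ 32.683 μg/mL.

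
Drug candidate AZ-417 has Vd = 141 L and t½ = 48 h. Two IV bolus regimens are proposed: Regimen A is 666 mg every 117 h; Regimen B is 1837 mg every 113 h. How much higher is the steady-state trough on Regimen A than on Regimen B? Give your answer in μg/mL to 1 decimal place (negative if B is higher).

Regimen A: f = (1/2)^(117/48) ≈ 0.1846; Cmin,ss = (666/141)·f/(1−f) ≈ 1.069 μg/mL.
Regimen B: f = (1/2)^(113/48) ≈ 0.1956; Cmin,ss = (1837/141)·f/(1−f) ≈ 3.168 μg/mL.
Difference ≈ 1.069 − 3.168 ≈ -2.099 μg/mL.

-2.1 μg/mL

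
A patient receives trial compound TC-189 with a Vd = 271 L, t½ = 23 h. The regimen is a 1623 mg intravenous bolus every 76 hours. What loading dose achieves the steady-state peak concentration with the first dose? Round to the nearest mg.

1806 mg

f = (1/2)^(76/23) ≈ 0.101226; accumulation ratio R = 1/(1−f) ≈ 1.11263.
Loading dose to hit Cmax,ss on first dose: D_load = D_maint·R ≈ 1623 × 1.11263 ≈ 1805.80 mg.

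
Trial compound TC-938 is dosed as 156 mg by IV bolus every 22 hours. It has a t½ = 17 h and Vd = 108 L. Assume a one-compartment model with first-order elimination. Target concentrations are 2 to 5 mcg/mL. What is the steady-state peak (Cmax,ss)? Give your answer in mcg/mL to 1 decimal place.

2.4 mcg/mL

τ/t½ = 22/17 ≈ 1.2941, so fraction remaining f = (1/2)^(22/17) ≈ 0.4078.
At steady state, accumulation factor R = 1/(1 − e^(−kτ)) ≈ 1.6886.
Each bolus raises the concentration by D/Vd = 156/108 ≈ 1.444 mcg/mL.
Steady-state peak Cmax,ss = C₀·R ≈ 1.444 × 1.6886 ≈ 2.438 mcg/mL.
Peak 2.4 mcg/mL vs MTC 5 mcg/mL: below toxic threshold.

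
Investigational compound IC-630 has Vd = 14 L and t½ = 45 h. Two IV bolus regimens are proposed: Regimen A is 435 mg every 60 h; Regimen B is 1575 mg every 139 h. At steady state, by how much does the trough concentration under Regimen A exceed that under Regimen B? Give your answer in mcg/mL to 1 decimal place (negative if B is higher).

Regimen A: f = (1/2)^(60/45) ≈ 0.3969; Cmin,ss = (435/14)·f/(1−f) ≈ 20.448 mcg/mL.
Regimen B: f = (1/2)^(139/45) ≈ 0.1175; Cmin,ss = (1575/14)·f/(1−f) ≈ 14.979 mcg/mL.
Difference ≈ 20.448 − 14.979 ≈ 5.469 mcg/mL.

5.5 mcg/mL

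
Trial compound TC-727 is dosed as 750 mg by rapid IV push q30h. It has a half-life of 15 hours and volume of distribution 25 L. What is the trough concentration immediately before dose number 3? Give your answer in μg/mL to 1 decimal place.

9.4 μg/mL

f = (1/2)^(τ/t½) = (1/2)^(30/15) ≈ 0.2500.
C₀ = D/Vd = 750/25 ≈ 30.000 μg/mL.
Before the 3rd dose, 2 doses have been given. Superposition: Cmin = C₀·(f + f²).
≈ 30.000 × (0.2500 + 0.0625) ≈ 30.000 × 0.3125 ≈ 9.375 μg/mL.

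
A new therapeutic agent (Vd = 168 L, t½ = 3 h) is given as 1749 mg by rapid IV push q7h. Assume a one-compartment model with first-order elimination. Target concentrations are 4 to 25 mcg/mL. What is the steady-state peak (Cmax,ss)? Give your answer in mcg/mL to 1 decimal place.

k = ln2/t½ = ln2/3 ≈ 0.231049 h⁻¹; fraction remaining f = e^(−kτ) = e^(−0.231049×7) ≈ 0.1984.
At steady state, accumulation factor R = 1/(1 − e^(−kτ)) ≈ 1.2475.
Each bolus raises the concentration by D/Vd = 1749/168 ≈ 10.411 mcg/mL.
Cmax,ss = C₀/(1 − f) ≈ 10.411/0.8016 ≈ 12.988 mcg/mL.
Peak 13.0 mcg/mL vs MTC 25 mcg/mL: below toxic threshold.

13.0 mcg/mL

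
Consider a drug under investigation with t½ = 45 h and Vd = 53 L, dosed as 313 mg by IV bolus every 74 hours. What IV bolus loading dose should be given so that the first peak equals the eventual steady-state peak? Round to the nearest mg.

460 mg

f = (1/2)^(74/45) ≈ 0.319870; accumulation ratio R = 1/(1−f) ≈ 1.47031.
Loading dose to hit Cmax,ss on first dose: D_load = D_maint·R ≈ 313 × 1.47031 ≈ 460.21 mg.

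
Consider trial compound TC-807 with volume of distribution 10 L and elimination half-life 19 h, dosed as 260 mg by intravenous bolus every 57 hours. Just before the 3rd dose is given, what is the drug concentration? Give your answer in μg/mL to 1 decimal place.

3.7 μg/mL

f = (1/2)^(τ/t½) = (1/2)^(57/19) ≈ 0.1250.
C₀ = D/Vd = 260/10 ≈ 26.000 μg/mL.
Before the 3rd dose, 2 doses have been given. Superposition: Cmin = C₀·(f + f²).
≈ 26.000 × (0.1250 + 0.0156) ≈ 26.000 × 0.1406 ≈ 3.656 μg/mL.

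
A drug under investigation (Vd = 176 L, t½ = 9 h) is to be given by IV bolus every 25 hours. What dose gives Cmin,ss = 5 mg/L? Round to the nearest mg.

τ/t½ = 25/9 ≈ 2.7778, so f = (1/2)^(25/9) ≈ 0.145816.
Cmin,ss = (D/Vd)·f/(1−f), so D = Cmin,ss·Vd·(1−f)/f.
D = 5 × 176 × (1−f)/f ≈ 5 × 176 × 5.85796 ≈ 5155.00 mg.

5155 mg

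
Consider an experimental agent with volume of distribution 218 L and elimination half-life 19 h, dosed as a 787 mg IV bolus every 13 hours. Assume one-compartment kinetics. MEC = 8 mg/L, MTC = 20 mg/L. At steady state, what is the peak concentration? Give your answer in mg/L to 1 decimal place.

k = ln2/t½ = ln2/19 ≈ 0.036481 h⁻¹; fraction remaining f = e^(−kτ) = e^(−0.036481×13) ≈ 0.6223.
Accumulation ratio R = 1/(1 − f) ≈ 1/0.3777 ≈ 2.6476.
Each bolus raises the concentration by D/Vd = 787/218 ≈ 3.610 mg/L.
Steady-state peak Cmax,ss = C₀·R ≈ 3.610 × 2.6476 ≈ 9.558 mg/L.
Peak 9.6 mg/L vs MTC 20 mg/L: below toxic threshold.

9.6 mg/L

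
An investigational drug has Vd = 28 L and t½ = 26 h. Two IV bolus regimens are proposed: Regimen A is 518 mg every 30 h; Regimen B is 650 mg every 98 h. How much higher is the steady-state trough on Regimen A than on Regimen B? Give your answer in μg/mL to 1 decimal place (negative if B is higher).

Regimen A: f = (1/2)^(30/26) ≈ 0.4494; Cmin,ss = (518/28)·f/(1−f) ≈ 15.100 μg/mL.
Regimen B: f = (1/2)^(98/26) ≈ 0.0733; Cmin,ss = (650/28)·f/(1−f) ≈ 1.836 μg/mL.
Difference ≈ 15.100 − 1.836 ≈ 13.264 μg/mL.

13.3 μg/mL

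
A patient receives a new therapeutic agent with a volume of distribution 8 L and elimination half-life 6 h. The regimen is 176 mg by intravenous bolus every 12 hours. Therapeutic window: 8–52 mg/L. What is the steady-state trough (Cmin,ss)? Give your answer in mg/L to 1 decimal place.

7.3 mg/L

τ = 12 h = 2 half-lives, so f = (1/2)^2 = 0.25.
At steady state, R = 1/(1 − 0.25) = 4/3.
Single-dose peak C₀ = D/Vd = 176/8 = 22 mg/L.
Steady-state peak Cmax,ss = C₀·R = 22 × 4/3 ≈ 29.333 mg/L.
Steady-state trough Cmin,ss = Cmax,ss·f ≈ 29.333 × 0.25 ≈ 7.333 mg/L.
Trough 7.3 mg/L vs MEC 8 mg/L: subtherapeutic.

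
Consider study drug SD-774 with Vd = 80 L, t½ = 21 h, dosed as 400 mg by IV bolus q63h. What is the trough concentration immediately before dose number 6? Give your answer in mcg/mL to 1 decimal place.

0.7 mcg/mL

f = (1/2)^(τ/t½) = (1/2)^(63/21) ≈ 0.1250.
C₀ = D/Vd = 400/80 ≈ 5.000 mcg/mL.
Before the 6th dose, 5 doses have been given. Superposition: Cmin = C₀·(f + f² + … + f^5).
≈ 5.000 × (0.1250 + 0.0156 + 0.0020 + 0.0002 + 0.0000) ≈ 5.000 × 0.1428 ≈ 0.714 mcg/mL.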